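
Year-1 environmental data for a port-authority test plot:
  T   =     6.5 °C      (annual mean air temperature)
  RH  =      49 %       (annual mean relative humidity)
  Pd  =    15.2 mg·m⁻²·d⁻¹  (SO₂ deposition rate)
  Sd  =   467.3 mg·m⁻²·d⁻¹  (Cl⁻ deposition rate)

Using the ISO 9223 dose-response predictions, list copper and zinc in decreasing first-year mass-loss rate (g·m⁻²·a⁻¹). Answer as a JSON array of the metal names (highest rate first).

["zinc", "copper"]

copper: T≤10 °C ⇒ hinge +0.126·(6.5−10) = -0.4410
  Pd branch = 0.0053·Pd^0.26·e^(0.059·RH+f) = 0.1246 μm/a
  Cl⁻ term: 0.01025·467.3^0.27·exp(0.036·49+0.049·6.5) = 0.4324
  sum: 0.1246 + 0.4324 → r_corr = 0.5571 μm/a
  mass loss = 0.5571 μm/a × 8.96 g/cm³ = 4.991 g·m⁻²·a⁻¹
zinc: f(T) = +0.038·(T−10) [T≤10 °C] = -0.1330
  Pd branch = 0.0129·Pd^0.44·e^(0.046·RH+f) = 0.3562 μm/a
  Sd branch = 0.0175·Sd^0.57·e^(0.008·RH+0.085·T) = 1.496 μm/a
  sum: 0.3562 + 1.496 → r_corr = 1.852 μm/a
  mass loss = 1.852 μm/a × 7.14 g/cm³ = 13.22 g·m⁻²·a⁻¹
Ordering by g·m⁻²·a⁻¹: zinc (13.2) > copper (4.99)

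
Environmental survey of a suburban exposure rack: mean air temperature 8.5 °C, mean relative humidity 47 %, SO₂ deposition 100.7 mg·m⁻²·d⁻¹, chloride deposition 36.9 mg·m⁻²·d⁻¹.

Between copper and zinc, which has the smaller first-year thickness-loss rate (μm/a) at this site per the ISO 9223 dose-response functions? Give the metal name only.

copper

copper: temperature factor f = +0.126·(-1.5) = -0.1890
  sulphur-dioxide contribution → 0.233 μm/a
  chloride contribution → 0.2236 μm/a
  ⇒ r_corr(copper) = 0.4566 μm/a
zinc: temperature factor f = +0.038·(-1.5) = -0.0570
  sulphur-dioxide contribution → 0.8056 μm/a
  chloride contribution → 0.4105 μm/a
  total first-year rate 1.216 μm/a
Ordering by μm/a: zinc (1.22) > copper (0.457)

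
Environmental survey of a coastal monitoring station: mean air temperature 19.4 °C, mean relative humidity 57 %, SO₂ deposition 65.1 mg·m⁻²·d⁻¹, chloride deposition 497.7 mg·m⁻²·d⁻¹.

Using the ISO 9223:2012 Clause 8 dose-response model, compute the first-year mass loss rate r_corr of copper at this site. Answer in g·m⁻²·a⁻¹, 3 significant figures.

r_corr = 11.8 g·m⁻²·a⁻¹

copper: temperature factor f = -0.080·(9.4) = -0.7520
  sulphur-dioxide contribution → 0.2137 μm/a
  chloride contribution → 1.104 μm/a
  total first-year rate 1.318 μm/a
Convert to mass loss: 1.318 μm/a × 8.96 g/cm³ = 11.81 g·m⁻²·a⁻¹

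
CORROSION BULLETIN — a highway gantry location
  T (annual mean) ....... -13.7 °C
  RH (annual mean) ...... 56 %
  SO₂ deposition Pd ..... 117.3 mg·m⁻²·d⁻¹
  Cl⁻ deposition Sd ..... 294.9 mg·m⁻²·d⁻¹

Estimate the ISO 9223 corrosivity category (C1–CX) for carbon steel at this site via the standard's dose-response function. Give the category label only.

carbon steel: T≤10 °C ⇒ hinge +0.150·(-13.7−10) = -3.5550
  Pd branch = 1.77·Pd^0.52·e^(0.02·RH+f) = 1.847 μm/a
  Sd branch = 0.102·Sd^0.62·e^(0.033·RH+0.04·T) = 12.72 μm/a
  sum: 1.847 + 12.72 → r_corr = 14.56 μm/a
Category bounds: 1.3…25 μm/a bracket r_corr ⇒ C2

C2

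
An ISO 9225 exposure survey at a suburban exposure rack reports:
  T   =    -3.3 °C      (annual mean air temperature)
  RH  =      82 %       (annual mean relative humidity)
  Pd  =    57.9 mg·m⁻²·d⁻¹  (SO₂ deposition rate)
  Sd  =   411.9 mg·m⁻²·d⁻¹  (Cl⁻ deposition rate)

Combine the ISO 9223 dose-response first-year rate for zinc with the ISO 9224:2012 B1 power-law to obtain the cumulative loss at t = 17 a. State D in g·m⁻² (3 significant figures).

zinc: T≤10 °C ⇒ hinge +0.038·(-3.3−10) = -0.5054
  sulphur-dioxide contribution → 2.018 μm/a
  chloride contribution → 0.788 μm/a
  total first-year rate 2.806 μm/a
Long-term exponent b (ISO 9224 Table 2, B1) = 0.813
  D(17) = 2.806 × 17^0.813 = 2.806 × 10.01 = 28.08 μm
  Mass loss = 28.08 μm × 7.14 g/cm³ = 200.5 g·m⁻²

D(17) = 200 g·m⁻²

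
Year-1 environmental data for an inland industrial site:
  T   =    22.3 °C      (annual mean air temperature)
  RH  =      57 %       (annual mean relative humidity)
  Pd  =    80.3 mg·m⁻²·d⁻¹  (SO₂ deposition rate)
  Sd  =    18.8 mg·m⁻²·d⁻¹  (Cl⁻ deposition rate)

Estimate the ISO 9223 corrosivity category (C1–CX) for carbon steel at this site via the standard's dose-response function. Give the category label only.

carbon steel: f(T) = -0.054·(T−10) [T>10 °C] = -0.6642
  Pd branch = 1.77·Pd^0.52·e^(0.02·RH+f) = 27.87 μm/a
  Sd branch = 0.102·Sd^0.62·e^(0.033·RH+0.04·T) = 10.07 μm/a
  sum: 27.87 + 10.07 → r_corr = 37.93 μm/a
37.9 μm/a falls in (25, 50] for carbon steel → category C3

C3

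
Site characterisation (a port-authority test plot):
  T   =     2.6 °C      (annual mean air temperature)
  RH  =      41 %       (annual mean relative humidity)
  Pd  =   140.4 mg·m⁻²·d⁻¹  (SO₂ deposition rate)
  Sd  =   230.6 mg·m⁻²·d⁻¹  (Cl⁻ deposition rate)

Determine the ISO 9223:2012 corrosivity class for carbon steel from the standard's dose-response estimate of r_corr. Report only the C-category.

carbon steel: T≤10 °C ⇒ hinge +0.150·(2.6−10) = -1.1100
  SO₂ term: 1.77·140.4^0.52·exp(0.02·41-1.1100) = 17.32
  Cl⁻ term: 0.102·230.6^0.62·exp(0.033·41+0.04·2.6) = 12.77
  sum: 17.32 + 12.77 → r_corr = 30.1 μm/a
30.1 μm/a falls in (25, 50] for carbon steel → category C3

C3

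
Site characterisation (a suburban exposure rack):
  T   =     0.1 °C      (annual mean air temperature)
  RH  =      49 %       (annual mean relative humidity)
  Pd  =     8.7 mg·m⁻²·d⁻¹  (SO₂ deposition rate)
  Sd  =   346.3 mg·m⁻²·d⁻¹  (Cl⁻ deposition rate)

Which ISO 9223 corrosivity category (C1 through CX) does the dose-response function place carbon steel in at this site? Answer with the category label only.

carbon steel: temperature factor f = +0.150·(-9.9) = -1.4850
  SO₂ term: 1.77·8.7^0.52·exp(0.02·49-1.4850) = 3.29
  Cl⁻ term: 0.102·346.3^0.62·exp(0.033·49+0.04·0.1) = 19.37
  r_corr = 3.29 + 19.37 = 22.66 μm/a
Category bounds: 1.3…25 μm/a bracket r_corr ⇒ C2

C2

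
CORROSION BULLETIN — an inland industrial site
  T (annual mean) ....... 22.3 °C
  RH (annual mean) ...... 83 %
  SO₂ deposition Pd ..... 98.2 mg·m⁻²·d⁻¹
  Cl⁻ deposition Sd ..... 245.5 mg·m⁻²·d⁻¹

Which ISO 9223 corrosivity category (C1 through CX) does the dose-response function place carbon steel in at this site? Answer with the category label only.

carbon steel: temperature factor f = -0.054·(12.3) = -0.6642
  SO₂ term: 1.77·98.2^0.52·exp(0.02·83-0.6642) = 52.04
  Sd branch = 0.102·Sd^0.62·e^(0.033·RH+0.04·T) = 116.8 μm/a
  r_corr = 52.04 + 116.8 = 168.8 μm/a
Category bounds: 80…200 μm/a bracket r_corr ⇒ C5

C5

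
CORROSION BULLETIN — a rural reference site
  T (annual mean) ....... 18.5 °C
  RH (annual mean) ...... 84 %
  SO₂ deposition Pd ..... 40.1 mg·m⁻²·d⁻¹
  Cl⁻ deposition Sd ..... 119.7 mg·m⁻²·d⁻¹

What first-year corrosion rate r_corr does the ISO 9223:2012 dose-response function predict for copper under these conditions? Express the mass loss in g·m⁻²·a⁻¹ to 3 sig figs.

r_corr = 25.9 g·m⁻²·a⁻¹

copper: f(T) = -0.080·(T−10) [T>10 °C] = -0.6800
  Pd branch = 0.0053·Pd^0.26·e^(0.059·RH+f) = 0.9957 μm/a
  Cl⁻ term: 0.01025·119.7^0.27·exp(0.036·84+0.049·18.5) = 1.9
  sum: 0.9957 + 1.9 → r_corr = 2.896 μm/a
Convert to mass loss: 2.896 μm/a × 8.96 g/cm³ = 25.95 g·m⁻²·a⁻¹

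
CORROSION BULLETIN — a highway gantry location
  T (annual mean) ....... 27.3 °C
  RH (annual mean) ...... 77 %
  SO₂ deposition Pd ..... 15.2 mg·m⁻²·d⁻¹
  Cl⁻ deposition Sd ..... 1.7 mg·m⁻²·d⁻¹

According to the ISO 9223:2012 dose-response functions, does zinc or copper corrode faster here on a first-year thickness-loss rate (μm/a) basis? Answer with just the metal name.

copper

zinc: f(T) = -0.071·(T−10) [T>10 °C] = -1.2283
  SO₂ term: 0.0129·15.2^0.44·exp(0.046·77-1.2283) = 0.4319
  Cl⁻ term: 0.0175·1.7^0.57·exp(0.008·77+0.085·27.3) = 0.4464
  r_corr = 0.4319 + 0.4464 = 0.8783 μm/a
copper: f(T) = -0.080·(T−10) [T>10 °C] = -1.3840
  SO₂ term: 0.0053·15.2^0.26·exp(0.059·77-1.3840) = 0.2532
  Cl⁻ term: 0.01025·1.7^0.27·exp(0.036·77+0.049·27.3) = 0.7207
  r_corr = 0.2532 + 0.7207 = 0.9739 μm/a
Ordering by μm/a: copper (0.974) > zinc (0.878)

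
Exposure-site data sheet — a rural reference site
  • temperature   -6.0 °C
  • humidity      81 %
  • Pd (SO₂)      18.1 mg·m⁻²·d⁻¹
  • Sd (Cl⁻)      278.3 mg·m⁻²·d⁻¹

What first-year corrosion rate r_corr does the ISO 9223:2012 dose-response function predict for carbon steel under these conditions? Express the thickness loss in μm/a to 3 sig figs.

carbon steel: f(T) = +0.150·(T−10) [T≤10 °C] = -2.4000
  Pd branch = 1.77·Pd^0.52·e^(0.02·RH+f) = 3.658 μm/a
  Cl⁻ term: 0.102·278.3^0.62·exp(0.033·81+0.04·-6.0) = 38.09
  sum: 3.658 + 38.09 → r_corr = 41.75 μm/a

r_corr = 41.8 μm/a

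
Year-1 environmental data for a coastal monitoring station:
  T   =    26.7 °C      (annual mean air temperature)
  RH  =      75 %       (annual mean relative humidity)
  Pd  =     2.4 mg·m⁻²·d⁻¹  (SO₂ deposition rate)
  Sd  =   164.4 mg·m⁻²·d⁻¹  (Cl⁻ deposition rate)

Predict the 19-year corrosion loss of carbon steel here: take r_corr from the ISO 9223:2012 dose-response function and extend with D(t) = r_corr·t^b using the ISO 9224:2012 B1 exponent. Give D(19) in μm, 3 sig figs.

D(19) = 413 μm

carbon steel: f(T) = -0.054·(T−10) [T>10 °C] = -0.9018
  sulphur-dioxide contribution → 5.075 μm/a
  chloride contribution → 83.4 μm/a
  total first-year rate 88.48 μm/a
Power-law: D(19) = r_corr · 19^0.523
  D(19) = 88.48 × 19^0.523 = 88.48 × 4.664 = 412.7 μm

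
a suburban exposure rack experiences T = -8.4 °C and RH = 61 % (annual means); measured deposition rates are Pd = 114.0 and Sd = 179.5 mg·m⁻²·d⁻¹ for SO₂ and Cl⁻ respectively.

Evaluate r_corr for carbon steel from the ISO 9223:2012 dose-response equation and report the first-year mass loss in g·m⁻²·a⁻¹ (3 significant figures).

carbon steel: T≤10 °C ⇒ hinge +0.150·(-8.4−10) = -2.7600
  sulphur-dioxide contribution → 4.454 μm/a
  chloride contribution → 13.63 μm/a
  total first-year rate 18.08 μm/a
Convert to mass loss: 18.08 μm/a × 7.85 g/cm³ = 141.9 g·m⁻²·a⁻¹

r_corr = 142 g·m⁻²·a⁻¹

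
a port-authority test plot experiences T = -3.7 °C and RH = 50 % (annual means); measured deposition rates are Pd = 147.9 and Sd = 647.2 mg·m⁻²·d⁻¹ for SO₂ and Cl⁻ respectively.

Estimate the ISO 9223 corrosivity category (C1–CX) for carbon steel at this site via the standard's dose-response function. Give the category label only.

C3

carbon steel: f(T) = +0.150·(T−10) [T≤10 °C] = -2.0550
  Pd branch = 1.77·Pd^0.52·e^(0.02·RH+f) = 8.283 μm/a
  Cl⁻ term: 0.102·647.2^0.62·exp(0.033·50+0.04·-3.7) = 25.34
  r_corr = 8.283 + 25.34 = 33.62 μm/a
Category bounds: 25…50 μm/a bracket r_corr ⇒ C3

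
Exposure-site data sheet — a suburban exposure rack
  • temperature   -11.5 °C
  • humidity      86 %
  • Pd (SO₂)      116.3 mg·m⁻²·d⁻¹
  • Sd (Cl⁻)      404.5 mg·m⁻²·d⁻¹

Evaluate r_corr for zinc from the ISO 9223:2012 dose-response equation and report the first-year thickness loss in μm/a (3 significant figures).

zinc: T≤10 °C ⇒ hinge +0.038·(-11.5−10) = -0.8170
  Pd branch = 0.0129·Pd^0.44·e^(0.046·RH+f) = 2.414 μm/a
  Sd branch = 0.0175·Sd^0.57·e^(0.008·RH+0.085·T) = 0.4011 μm/a
  sum: 2.414 + 0.4011 → r_corr = 2.815 μm/a

r_corr = 2.81 μm/a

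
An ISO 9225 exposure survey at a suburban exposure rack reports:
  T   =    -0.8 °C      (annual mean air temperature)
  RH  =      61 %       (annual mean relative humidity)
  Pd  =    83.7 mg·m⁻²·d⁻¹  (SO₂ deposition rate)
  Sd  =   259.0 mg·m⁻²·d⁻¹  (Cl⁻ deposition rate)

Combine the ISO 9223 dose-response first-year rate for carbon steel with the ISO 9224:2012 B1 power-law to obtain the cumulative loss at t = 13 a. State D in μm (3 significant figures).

D(13) = 134 μm

carbon steel: T≤10 °C ⇒ hinge +0.150·(-0.8−10) = -1.6200
  Pd branch = 1.77·Pd^0.52·e^(0.02·RH+f) = 11.86 μm/a
  Sd branch = 0.102·Sd^0.62·e^(0.033·RH+0.04·T) = 23.18 μm/a
  sum: 11.86 + 23.18 → r_corr = 35.04 μm/a
ISO 9224: D(t) = r_corr · t^b with b = 0.523 (carbon steel, B1)
  D(13) = 35.04 × 13^0.523 = 35.04 × 3.825 = 134 μm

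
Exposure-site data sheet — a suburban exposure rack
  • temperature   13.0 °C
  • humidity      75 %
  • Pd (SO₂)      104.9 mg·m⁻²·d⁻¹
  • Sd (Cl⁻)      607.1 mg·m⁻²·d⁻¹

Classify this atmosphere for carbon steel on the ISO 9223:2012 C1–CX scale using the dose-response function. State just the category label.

carbon steel: temperature factor f = -0.054·(3.0) = -0.1620
  sulphur-dioxide contribution → 75.83 μm/a
  chloride contribution → 108.4 μm/a
  ⇒ r_corr(carbon steel) = 184.2 μm/a
Category bounds: 80…200 μm/a bracket r_corr ⇒ C5

C5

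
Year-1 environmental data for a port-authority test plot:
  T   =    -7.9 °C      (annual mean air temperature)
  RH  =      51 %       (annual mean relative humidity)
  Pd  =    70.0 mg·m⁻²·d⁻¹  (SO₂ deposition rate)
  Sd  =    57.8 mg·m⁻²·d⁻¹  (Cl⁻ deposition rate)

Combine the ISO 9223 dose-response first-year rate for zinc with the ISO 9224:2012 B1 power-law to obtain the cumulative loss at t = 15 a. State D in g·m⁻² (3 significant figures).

zinc: temperature factor f = +0.038·(-17.9) = -0.6802
  SO₂ term: 0.0129·70.0^0.44·exp(0.046·51-0.6802) = 0.4425
  Cl⁻ term: 0.0175·57.8^0.57·exp(0.008·51+0.085·-7.9) = 0.1358
  sum: 0.4425 + 0.1358 → r_corr = 0.5783 μm/a
Long-term exponent b (ISO 9224 Table 2, B1) = 0.813
  D(15) = 0.5783 × 15^0.813 = 0.5783 × 9.04 = 5.227 μm
  Mass loss = 5.227 μm × 7.14 g/cm³ = 37.32 g·m⁻²

D(15) = 37.3 g·m⁻²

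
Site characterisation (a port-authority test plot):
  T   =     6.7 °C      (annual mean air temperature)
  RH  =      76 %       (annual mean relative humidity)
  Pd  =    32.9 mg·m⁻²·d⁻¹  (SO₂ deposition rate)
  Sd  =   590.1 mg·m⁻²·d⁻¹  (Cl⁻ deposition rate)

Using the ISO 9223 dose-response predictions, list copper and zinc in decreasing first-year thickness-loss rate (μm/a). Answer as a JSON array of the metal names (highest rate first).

["zinc", "copper"]

copper: temperature factor f = +0.126·(-3.3) = -0.4158
  Pd branch = 0.0053·Pd^0.26·e^(0.059·RH+f) = 0.7683 μm/a
  Cl⁻ term: 0.01025·590.1^0.27·exp(0.036·76+0.049·6.7) = 1.229
  sum: 0.7683 + 1.229 → r_corr = 1.998 μm/a
zinc: f(T) = +0.038·(T−10) [T≤10 °C] = -0.1254
  Pd branch = 0.0129·Pd^0.44·e^(0.046·RH+f) = 1.746 μm/a
  Sd branch = 0.0175·Sd^0.57·e^(0.008·RH+0.085·T) = 2.157 μm/a
  r_corr = 1.746 + 2.157 = 3.903 μm/a
Ordering by μm/a: zinc (3.9) > copper (2)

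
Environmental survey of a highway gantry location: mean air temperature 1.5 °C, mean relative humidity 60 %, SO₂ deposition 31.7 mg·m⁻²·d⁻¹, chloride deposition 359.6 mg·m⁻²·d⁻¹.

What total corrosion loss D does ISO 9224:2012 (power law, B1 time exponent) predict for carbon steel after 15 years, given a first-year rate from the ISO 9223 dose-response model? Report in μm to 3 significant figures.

D(15) = 165 μm

carbon steel: temperature factor f = +0.150·(-8.5) = -1.2750
  Pd branch = 1.77·Pd^0.52·e^(0.02·RH+f) = 9.907 μm/a
  Sd branch = 0.102·Sd^0.62·e^(0.033·RH+0.04·T) = 30.14 μm/a
  r_corr = 9.907 + 30.14 = 40.05 μm/a
Long-term exponent b (ISO 9224 Table 2, B1) = 0.523
  D(15) = 40.05 × 15^0.523 = 40.05 × 4.122 = 165.1 μm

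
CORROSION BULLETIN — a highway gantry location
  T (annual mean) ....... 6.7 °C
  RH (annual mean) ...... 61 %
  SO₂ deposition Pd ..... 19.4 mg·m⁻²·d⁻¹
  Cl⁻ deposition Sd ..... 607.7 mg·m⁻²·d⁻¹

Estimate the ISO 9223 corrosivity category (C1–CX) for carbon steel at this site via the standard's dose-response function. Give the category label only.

carbon steel: f(T) = +0.150·(T−10) [T≤10 °C] = -0.4950
  Pd branch = 1.77·Pd^0.52·e^(0.02·RH+f) = 17.08 μm/a
  Sd branch = 0.102·Sd^0.62·e^(0.033·RH+0.04·T) = 53.1 μm/a
  sum: 17.08 + 53.1 → r_corr = 70.18 μm/a
ISO 9223 Table 2 (carbon steel): 50 < 70.2 ≤ 80 μm/a ⇒ C4

C4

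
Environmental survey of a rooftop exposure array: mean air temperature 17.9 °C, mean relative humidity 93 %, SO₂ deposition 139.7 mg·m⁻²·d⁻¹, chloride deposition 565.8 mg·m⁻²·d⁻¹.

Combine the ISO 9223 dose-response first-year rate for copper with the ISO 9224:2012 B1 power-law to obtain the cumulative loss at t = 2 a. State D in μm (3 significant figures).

copper: f(T) = -0.080·(T−10) [T>10 °C] = -0.6320
  SO₂ term: 0.0053·139.7^0.26·exp(0.059·93-0.6320) = 2.458
  Cl⁻ term: 0.01025·565.8^0.27·exp(0.036·93+0.049·17.9) = 3.88
  sum: 2.458 + 3.88 → r_corr = 6.338 μm/a
Power-law: D(2) = r_corr · 2^0.667
  D(2) = 6.338 × 2^0.667 = 6.338 × 1.588 = 10.06 μm

D(2) = 10.1 μm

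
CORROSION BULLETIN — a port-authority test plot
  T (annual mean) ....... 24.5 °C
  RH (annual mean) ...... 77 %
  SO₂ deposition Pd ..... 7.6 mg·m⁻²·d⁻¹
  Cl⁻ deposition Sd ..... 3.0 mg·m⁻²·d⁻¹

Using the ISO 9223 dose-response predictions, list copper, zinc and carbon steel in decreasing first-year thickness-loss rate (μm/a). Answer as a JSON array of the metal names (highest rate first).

["carbon steel", "copper", "zinc"]

copper: T>10 °C ⇒ hinge -0.080·(24.5−10) = -1.1600
  Pd branch = 0.0053·Pd^0.26·e^(0.059·RH+f) = 0.2645 μm/a
  Cl⁻ term: 0.01025·3.0^0.27·exp(0.036·77+0.049·24.5) = 0.7325
  sum: 0.2645 + 0.7325 → r_corr = 0.997 μm/a
zinc: temperature factor f = -0.071·(14.5) = -1.0295
  SO₂ term: 0.0129·7.6^0.44·exp(0.046·77-1.0295) = 0.3884
  Sd branch = 0.0175·Sd^0.57·e^(0.008·RH+0.085·T) = 0.4863 μm/a
  r_corr = 0.3884 + 0.4863 = 0.8748 μm/a
carbon steel: T>10 °C ⇒ hinge -0.054·(24.5−10) = -0.7830
  Pd branch = 1.77·Pd^0.52·e^(0.02·RH+f) = 10.83 μm/a
  Cl⁻ term: 0.102·3.0^0.62·exp(0.033·77+0.04·24.5) = 6.817
  r_corr = 10.83 + 6.817 = 17.65 μm/a
Ordering by μm/a: carbon steel (17.6) > copper (0.997) > zinc (0.875)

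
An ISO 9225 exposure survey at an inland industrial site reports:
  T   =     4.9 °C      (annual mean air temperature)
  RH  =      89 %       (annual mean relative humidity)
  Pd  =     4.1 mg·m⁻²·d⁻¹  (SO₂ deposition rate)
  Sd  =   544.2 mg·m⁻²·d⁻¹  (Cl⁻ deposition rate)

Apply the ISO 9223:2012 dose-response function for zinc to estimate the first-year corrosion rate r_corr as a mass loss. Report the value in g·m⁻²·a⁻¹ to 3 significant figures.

r_corr = 22.5 g·m⁻²·a⁻¹

zinc: temperature factor f = +0.038·(-5.1) = -0.1938
  sulphur-dioxide contribution → 1.186 μm/a
  chloride contribution → 1.961 μm/a
  total first-year rate 3.147 μm/a
Convert to mass loss: 3.147 μm/a × 7.14 g/cm³ = 22.47 g·m⁻²·a⁻¹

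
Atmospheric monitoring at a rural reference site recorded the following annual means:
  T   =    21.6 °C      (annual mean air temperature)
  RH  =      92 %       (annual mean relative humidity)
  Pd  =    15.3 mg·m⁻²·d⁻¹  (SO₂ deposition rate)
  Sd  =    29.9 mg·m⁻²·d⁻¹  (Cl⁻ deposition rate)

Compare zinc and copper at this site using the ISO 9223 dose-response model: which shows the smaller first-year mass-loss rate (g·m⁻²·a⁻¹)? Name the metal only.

zinc: f(T) = -0.071·(T−10) [T>10 °C] = -0.8236
  sulphur-dioxide contribution → 1.295 μm/a
  chloride contribution → 1.589 μm/a
  ⇒ r_corr(zinc) = 2.884 μm/a
  mass loss = 2.884 μm/a × 7.14 g/cm³ = 20.59 g·m⁻²·a⁻¹
copper: temperature factor f = -0.080·(11.6) = -0.9280
  sulphur-dioxide contribution → 0.9697 μm/a
  chloride contribution → 2.029 μm/a
  total first-year rate 2.998 μm/a
  mass loss = 2.998 μm/a × 8.96 g/cm³ = 26.86 g·m⁻²·a⁻¹
Ordering by g·m⁻²·a⁻¹: copper (26.9) > zinc (20.6)

zinc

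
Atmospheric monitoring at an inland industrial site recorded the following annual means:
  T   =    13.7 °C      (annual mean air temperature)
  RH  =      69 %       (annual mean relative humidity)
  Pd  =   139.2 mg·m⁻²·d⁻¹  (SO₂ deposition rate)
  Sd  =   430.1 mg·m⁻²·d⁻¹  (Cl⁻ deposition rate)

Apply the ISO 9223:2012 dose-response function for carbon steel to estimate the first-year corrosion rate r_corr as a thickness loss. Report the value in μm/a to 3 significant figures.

carbon steel: temperature factor f = -0.054·(3.7) = -0.1998
  Pd branch = 1.77·Pd^0.52·e^(0.02·RH+f) = 75.03 μm/a
  Cl⁻ term: 0.102·430.1^0.62·exp(0.033·69+0.04·13.7) = 73.84
  sum: 75.03 + 73.84 → r_corr = 148.9 μm/a

r_corr = 149 μm/a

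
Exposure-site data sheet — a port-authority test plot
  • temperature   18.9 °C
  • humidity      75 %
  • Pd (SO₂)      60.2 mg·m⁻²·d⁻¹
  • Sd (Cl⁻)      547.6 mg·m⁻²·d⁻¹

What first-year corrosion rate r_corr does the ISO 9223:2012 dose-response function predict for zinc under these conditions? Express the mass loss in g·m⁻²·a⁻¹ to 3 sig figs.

r_corr = 50.7 g·m⁻²·a⁻¹

zinc: temperature factor f = -0.071·(8.9) = -0.6319
  sulphur-dioxide contribution → 1.311 μm/a
  chloride contribution → 5.784 μm/a
  ⇒ r_corr(zinc) = 7.095 μm/a
Convert to mass loss: 7.095 μm/a × 7.14 g/cm³ = 50.66 g·m⁻²·a⁻¹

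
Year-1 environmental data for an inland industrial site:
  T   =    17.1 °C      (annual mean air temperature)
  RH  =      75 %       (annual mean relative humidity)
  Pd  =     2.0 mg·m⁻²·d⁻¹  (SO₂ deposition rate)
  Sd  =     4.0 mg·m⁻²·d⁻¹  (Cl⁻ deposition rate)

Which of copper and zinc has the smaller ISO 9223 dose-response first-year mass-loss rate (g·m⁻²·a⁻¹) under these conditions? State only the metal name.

copper: T>10 °C ⇒ hinge -0.080·(17.1−10) = -0.5680
  SO₂ term: 0.0053·2.0^0.26·exp(0.059·75-0.5680) = 0.3003
  Cl⁻ term: 0.01025·4.0^0.27·exp(0.036·75+0.049·17.1) = 0.5126
  sum: 0.3003 + 0.5126 → r_corr = 0.8129 μm/a
  mass loss = 0.8129 μm/a × 8.96 g/cm³ = 7.284 g·m⁻²·a⁻¹
zinc: temperature factor f = -0.071·(7.1) = -0.5041
  SO₂ term: 0.0129·2.0^0.44·exp(0.046·75-0.5041) = 0.333
  Cl⁻ term: 0.0175·4.0^0.57·exp(0.008·75+0.085·17.1) = 0.3006
  r_corr = 0.333 + 0.3006 = 0.6336 μm/a
  mass loss = 0.6336 μm/a × 7.14 g/cm³ = 4.524 g·m⁻²·a⁻¹
Ordering by g·m⁻²·a⁻¹: copper (7.28) > zinc (4.52)

zinc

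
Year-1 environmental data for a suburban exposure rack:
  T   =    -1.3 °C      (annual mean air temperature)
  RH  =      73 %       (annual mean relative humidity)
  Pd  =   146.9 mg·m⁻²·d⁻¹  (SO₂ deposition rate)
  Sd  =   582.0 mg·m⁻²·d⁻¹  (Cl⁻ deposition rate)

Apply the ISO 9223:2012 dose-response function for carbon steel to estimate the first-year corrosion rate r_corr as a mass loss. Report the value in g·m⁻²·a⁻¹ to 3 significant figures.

r_corr = 585 g·m⁻²·a⁻¹

carbon steel: temperature factor f = +0.150·(-11.3) = -1.6950
  SO₂ term: 1.77·146.9^0.52·exp(0.02·73-1.6950) = 18.74
  Sd branch = 0.102·Sd^0.62·e^(0.033·RH+0.04·T) = 55.78 μm/a
  r_corr = 18.74 + 55.78 = 74.52 μm/a
Convert to mass loss: 74.52 μm/a × 7.85 g/cm³ = 585 g·m⁻²·a⁻¹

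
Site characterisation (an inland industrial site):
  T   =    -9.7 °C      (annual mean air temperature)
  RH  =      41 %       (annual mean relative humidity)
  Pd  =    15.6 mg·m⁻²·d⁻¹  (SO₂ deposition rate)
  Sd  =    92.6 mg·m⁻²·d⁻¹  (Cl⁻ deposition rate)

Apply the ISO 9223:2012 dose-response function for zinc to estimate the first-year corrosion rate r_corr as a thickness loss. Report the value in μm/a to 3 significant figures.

r_corr = 0.275 μm/a

zinc: f(T) = +0.038·(T−10) [T≤10 °C] = -0.7486
  Pd branch = 0.0129·Pd^0.44·e^(0.046·RH+f) = 0.1348 μm/a
  Sd branch = 0.0175·Sd^0.57·e^(0.008·RH+0.085·T) = 0.1407 μm/a
  sum: 0.1348 + 0.1407 → r_corr = 0.2755 μm/a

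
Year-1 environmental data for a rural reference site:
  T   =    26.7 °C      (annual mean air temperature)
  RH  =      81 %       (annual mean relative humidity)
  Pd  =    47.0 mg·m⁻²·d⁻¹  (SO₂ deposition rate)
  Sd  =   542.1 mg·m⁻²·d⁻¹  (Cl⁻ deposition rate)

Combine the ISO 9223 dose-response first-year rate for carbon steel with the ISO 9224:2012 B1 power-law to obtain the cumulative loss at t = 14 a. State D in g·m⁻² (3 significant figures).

D(14) = 7.49e+03 g·m⁻²

carbon steel: f(T) = -0.054·(T−10) [T>10 °C] = -0.9018
  Pd branch = 1.77·Pd^0.52·e^(0.02·RH+f) = 26.88 μm/a
  Sd branch = 0.102·Sd^0.62·e^(0.033·RH+0.04·T) = 213 μm/a
  r_corr = 26.88 + 213 = 239.9 μm/a
Long-term exponent b (ISO 9224 Table 2, B1) = 0.523
  D(14) = 239.9 × 14^0.523 = 239.9 × 3.976 = 953.8 μm
  Mass loss = 953.8 μm × 7.85 g/cm³ = 7487 g·m⁻²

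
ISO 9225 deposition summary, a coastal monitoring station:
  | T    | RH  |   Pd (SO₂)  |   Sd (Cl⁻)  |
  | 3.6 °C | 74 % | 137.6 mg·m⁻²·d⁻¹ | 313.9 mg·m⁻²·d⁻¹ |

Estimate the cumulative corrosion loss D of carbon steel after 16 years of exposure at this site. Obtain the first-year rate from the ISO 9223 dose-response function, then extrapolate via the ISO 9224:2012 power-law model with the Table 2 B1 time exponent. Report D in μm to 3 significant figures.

carbon steel: f(T) = +0.150·(T−10) [T≤10 °C] = -0.9600
  sulphur-dioxide contribution → 38.54 μm/a
  chloride contribution → 47.83 μm/a
  ⇒ r_corr(carbon steel) = 86.37 μm/a
ISO 9224: D(t) = r_corr · t^b with b = 0.523 (carbon steel, B1)
  D(16) = 86.37 × 16^0.523 = 86.37 × 4.263 = 368.2 μm

D(16) = 368 μm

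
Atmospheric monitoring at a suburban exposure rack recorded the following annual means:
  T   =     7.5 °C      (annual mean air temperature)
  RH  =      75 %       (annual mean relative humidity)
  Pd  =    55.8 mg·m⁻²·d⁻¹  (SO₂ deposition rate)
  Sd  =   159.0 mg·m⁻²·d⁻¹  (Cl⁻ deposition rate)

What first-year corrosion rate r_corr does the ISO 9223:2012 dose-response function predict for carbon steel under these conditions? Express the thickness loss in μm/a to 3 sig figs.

r_corr = 82.0 μm/a

carbon steel: T≤10 °C ⇒ hinge +0.150·(7.5−10) = -0.3750
  SO₂ term: 1.77·55.8^0.52·exp(0.02·75-0.3750) = 44.14
  Cl⁻ term: 0.102·159.0^0.62·exp(0.033·75+0.04·7.5) = 37.9
  r_corr = 44.14 + 37.9 = 82.04 μm/a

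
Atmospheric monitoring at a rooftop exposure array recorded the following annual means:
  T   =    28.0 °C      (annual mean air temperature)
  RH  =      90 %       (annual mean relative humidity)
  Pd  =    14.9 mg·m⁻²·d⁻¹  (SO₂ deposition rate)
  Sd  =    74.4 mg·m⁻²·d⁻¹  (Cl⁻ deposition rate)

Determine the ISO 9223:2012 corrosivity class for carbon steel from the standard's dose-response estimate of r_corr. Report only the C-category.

carbon steel: T>10 °C ⇒ hinge -0.054·(28.0−10) = -0.9720
  sulphur-dioxide contribution → 16.51 μm/a
  chloride contribution → 88.15 μm/a
  total first-year rate 104.7 μm/a
Category bounds: 80…200 μm/a bracket r_corr ⇒ C5

C5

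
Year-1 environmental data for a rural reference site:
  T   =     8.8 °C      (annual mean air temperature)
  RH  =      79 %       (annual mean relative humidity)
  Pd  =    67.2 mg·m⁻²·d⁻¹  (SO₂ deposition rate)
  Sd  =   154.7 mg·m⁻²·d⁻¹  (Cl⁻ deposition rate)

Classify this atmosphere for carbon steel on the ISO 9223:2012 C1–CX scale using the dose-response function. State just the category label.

carbon steel: f(T) = +0.150·(T−10) [T≤10 °C] = -0.1800
  sulphur-dioxide contribution → 64.01 μm/a
  chloride contribution → 44.79 μm/a
  total first-year rate 108.8 μm/a
Category bounds: 80…200 μm/a bracket r_corr ⇒ C5

C5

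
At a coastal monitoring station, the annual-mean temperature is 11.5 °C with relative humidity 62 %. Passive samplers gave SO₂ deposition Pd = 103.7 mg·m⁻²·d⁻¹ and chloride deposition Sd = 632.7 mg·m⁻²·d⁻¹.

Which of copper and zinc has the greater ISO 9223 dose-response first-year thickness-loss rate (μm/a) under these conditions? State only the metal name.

copper: f(T) = -0.080·(T−10) [T>10 °C] = -0.1200
  Pd branch = 0.0053·Pd^0.26·e^(0.059·RH+f) = 0.6094 μm/a
  Cl⁻ term: 0.01025·632.7^0.27·exp(0.036·62+0.049·11.5) = 0.9575
  r_corr = 0.6094 + 0.9575 = 1.567 μm/a
zinc: temperature factor f = -0.071·(1.5) = -0.1065
  Pd branch = 0.0129·Pd^0.44·e^(0.046·RH+f) = 1.548 μm/a
  Sd branch = 0.0175·Sd^0.57·e^(0.008·RH+0.085·T) = 3.018 μm/a
  r_corr = 1.548 + 3.018 = 4.566 μm/a
Ordering by μm/a: zinc (4.57) > copper (1.57)

zinc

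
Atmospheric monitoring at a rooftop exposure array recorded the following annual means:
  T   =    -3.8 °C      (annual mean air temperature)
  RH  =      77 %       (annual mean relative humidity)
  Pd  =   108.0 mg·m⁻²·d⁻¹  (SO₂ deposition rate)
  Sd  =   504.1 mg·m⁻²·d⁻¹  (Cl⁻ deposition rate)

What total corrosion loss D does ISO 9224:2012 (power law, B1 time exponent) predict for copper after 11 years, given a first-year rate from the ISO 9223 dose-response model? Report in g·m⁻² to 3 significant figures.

D(11) = 45.5 g·m⁻²

copper: temperature factor f = +0.126·(-13.8) = -1.7388
  Pd branch = 0.0053·Pd^0.26·e^(0.059·RH+f) = 0.2957 μm/a
  Cl⁻ term: 0.01025·504.1^0.27·exp(0.036·77+0.049·-3.8) = 0.7301
  r_corr = 0.2957 + 0.7301 = 1.026 μm/a
Power-law: D(11) = r_corr · 11^0.667
  D(11) = 1.026 × 11^0.667 = 1.026 × 4.95 = 5.078 μm
  Mass loss = 5.078 μm × 8.96 g/cm³ = 45.5 g·m⁻²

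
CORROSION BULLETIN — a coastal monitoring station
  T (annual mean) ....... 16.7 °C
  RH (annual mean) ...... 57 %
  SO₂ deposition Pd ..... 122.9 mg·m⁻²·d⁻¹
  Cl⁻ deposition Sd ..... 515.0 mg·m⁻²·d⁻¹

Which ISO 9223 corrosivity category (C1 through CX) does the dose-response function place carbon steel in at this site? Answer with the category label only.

carbon steel: temperature factor f = -0.054·(6.7) = -0.3618
  sulphur-dioxide contribution → 47.04 μm/a
  chloride contribution → 62.65 μm/a
  ⇒ r_corr(carbon steel) = 109.7 μm/a
Category bounds: 80…200 μm/a bracket r_corr ⇒ C5

C5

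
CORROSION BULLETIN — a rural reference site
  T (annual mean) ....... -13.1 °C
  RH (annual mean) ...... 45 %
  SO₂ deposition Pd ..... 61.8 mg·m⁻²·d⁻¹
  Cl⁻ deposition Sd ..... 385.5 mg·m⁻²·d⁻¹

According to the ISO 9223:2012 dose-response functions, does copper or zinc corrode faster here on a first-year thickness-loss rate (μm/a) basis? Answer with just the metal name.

zinc

copper: f(T) = +0.126·(T−10) [T≤10 °C] = -2.9106
  sulphur-dioxide contribution → 0.01199 μm/a
  chloride contribution → 0.1361 μm/a
  total first-year rate 0.1481 μm/a
zinc: T≤10 °C ⇒ hinge +0.038·(-13.1−10) = -0.8778
  sulphur-dioxide contribution → 0.2608 μm/a
  chloride contribution → 0.2454 μm/a
  ⇒ r_corr(zinc) = 0.5062 μm/a
Ordering by μm/a: zinc (0.506) > copper (0.148)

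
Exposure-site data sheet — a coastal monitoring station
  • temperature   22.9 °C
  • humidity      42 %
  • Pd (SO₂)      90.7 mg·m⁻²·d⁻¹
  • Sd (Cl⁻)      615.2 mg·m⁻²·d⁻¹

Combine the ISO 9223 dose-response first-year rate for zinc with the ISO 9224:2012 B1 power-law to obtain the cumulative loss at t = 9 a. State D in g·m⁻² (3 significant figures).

zinc: f(T) = -0.071·(T−10) [T>10 °C] = -0.9159
  SO₂ term: 0.0129·90.7^0.44·exp(0.046·42-0.9159) = 0.259
  Sd branch = 0.0175·Sd^0.57·e^(0.008·RH+0.085·T) = 6.669 μm/a
  r_corr = 0.259 + 6.669 = 6.928 μm/a
ISO 9224: D(t) = r_corr · t^b with b = 0.813 (zinc, B1)
  D(9) = 6.928 × 9^0.813 = 6.928 × 5.968 = 41.34 μm
  Mass loss = 41.34 μm × 7.14 g/cm³ = 295.2 g·m⁻²

D(9) = 295 g·m⁻²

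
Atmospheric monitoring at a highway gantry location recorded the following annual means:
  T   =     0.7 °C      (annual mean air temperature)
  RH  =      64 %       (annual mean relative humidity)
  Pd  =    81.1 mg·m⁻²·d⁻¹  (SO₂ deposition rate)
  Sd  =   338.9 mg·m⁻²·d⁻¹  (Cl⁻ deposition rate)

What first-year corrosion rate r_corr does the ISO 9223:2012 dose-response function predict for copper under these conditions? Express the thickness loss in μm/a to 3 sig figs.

copper: temperature factor f = +0.126·(-9.3) = -1.1718
  Pd branch = 0.0053·Pd^0.26·e^(0.059·RH+f) = 0.2247 μm/a
  Sd branch = 0.01025·Sd^0.27·e^(0.036·RH+0.049·T) = 0.5121 μm/a
  sum: 0.2247 + 0.5121 → r_corr = 0.7368 μm/a

r_corr = 0.737 μm/a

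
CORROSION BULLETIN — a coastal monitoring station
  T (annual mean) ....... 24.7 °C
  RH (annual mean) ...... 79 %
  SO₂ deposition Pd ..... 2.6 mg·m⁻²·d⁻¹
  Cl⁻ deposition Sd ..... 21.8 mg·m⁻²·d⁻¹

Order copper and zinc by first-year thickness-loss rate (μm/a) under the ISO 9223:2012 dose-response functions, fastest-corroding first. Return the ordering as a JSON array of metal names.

["zinc", "copper"]

copper: temperature factor f = -0.080·(14.7) = -1.1760
  sulphur-dioxide contribution → 0.2217 μm/a
  chloride contribution → 1.358 μm/a
  total first-year rate 1.58 μm/a
zinc: T>10 °C ⇒ hinge -0.071·(24.7−10) = -1.0437
  sulphur-dioxide contribution → 0.2619 μm/a
  chloride contribution → 1.557 μm/a
  total first-year rate 1.819 μm/a
Ordering by μm/a: zinc (1.82) > copper (1.58)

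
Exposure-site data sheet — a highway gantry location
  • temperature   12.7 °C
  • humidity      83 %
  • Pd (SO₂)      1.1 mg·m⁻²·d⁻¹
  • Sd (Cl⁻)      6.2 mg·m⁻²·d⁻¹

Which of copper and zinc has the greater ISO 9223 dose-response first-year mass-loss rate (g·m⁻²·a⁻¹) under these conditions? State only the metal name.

copper: temperature factor f = -0.080·(2.7) = -0.2160
  Pd branch = 0.0053·Pd^0.26·e^(0.059·RH+f) = 0.5861 μm/a
  Cl⁻ term: 0.01025·6.2^0.27·exp(0.036·83+0.049·12.7) = 0.6203
  r_corr = 0.5861 + 0.6203 = 1.206 μm/a
  mass loss = 1.206 μm/a × 8.96 g/cm³ = 10.81 g·m⁻²·a⁻¹
zinc: f(T) = -0.071·(T−10) [T>10 °C] = -0.1917
  Pd branch = 0.0129·Pd^0.44·e^(0.046·RH+f) = 0.5055 μm/a
  Sd branch = 0.0175·Sd^0.57·e^(0.008·RH+0.085·T) = 0.2831 μm/a
  r_corr = 0.5055 + 0.2831 = 0.7885 μm/a
  mass loss = 0.7885 μm/a × 7.14 g/cm³ = 5.63 g·m⁻²·a⁻¹
Ordering by g·m⁻²·a⁻¹: copper (10.8) > zinc (5.63)

copper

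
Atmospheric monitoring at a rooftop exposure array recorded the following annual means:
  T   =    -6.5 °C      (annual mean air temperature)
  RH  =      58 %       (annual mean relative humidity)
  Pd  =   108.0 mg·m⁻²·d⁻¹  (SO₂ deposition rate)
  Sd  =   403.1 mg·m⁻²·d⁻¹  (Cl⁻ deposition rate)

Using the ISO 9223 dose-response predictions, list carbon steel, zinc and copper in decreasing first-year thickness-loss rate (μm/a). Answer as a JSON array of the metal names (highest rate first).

carbon steel: temperature factor f = +0.150·(-16.5) = -2.4750
  sulphur-dioxide contribution → 5.423 μm/a
  chloride contribution → 21.99 μm/a
  total first-year rate 27.42 μm/a
zinc: f(T) = +0.038·(T−10) [T≤10 °C] = -0.6270
  sulphur-dioxide contribution → 0.7793 μm/a
  chloride contribution → 0.4894 μm/a
  ⇒ r_corr(zinc) = 1.269 μm/a
copper: T≤10 °C ⇒ hinge +0.126·(-6.5−10) = -2.0790
  sulphur-dioxide contribution → 0.06858 μm/a
  chloride contribution → 0.3039 μm/a
  total first-year rate 0.3724 μm/a
Ordering by μm/a: carbon steel (27.4) > zinc (1.27) > copper (0.372)

["carbon steel", "zinc", "copper"]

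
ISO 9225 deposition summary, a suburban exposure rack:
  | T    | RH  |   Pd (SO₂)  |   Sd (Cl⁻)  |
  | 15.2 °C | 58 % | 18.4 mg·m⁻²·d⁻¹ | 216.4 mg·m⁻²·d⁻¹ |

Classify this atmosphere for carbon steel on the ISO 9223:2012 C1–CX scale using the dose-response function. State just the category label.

C4

carbon steel: T>10 °C ⇒ hinge -0.054·(15.2−10) = -0.2808
  SO₂ term: 1.77·18.4^0.52·exp(0.02·58-0.2808) = 19.39
  Sd branch = 0.102·Sd^0.62·e^(0.033·RH+0.04·T) = 35.62 μm/a
  sum: 19.39 + 35.62 → r_corr = 55.01 μm/a
ISO 9223 Table 2 (carbon steel): 50 < 55 ≤ 80 μm/a ⇒ C4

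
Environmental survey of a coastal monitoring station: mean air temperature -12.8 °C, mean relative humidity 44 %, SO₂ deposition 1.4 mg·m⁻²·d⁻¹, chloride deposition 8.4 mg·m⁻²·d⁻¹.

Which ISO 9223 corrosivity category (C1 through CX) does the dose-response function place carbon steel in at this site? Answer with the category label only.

carbon steel: f(T) = +0.150·(T−10) [T≤10 °C] = -3.4200
  Pd branch = 1.77·Pd^0.52·e^(0.02·RH+f) = 0.1663 μm/a
  Cl⁻ term: 0.102·8.4^0.62·exp(0.033·44+0.04·-12.8) = 0.977
  r_corr = 0.1663 + 0.977 = 1.143 μm/a
1.14 μm/a falls in (0, 1.3] for carbon steel → category C1

C1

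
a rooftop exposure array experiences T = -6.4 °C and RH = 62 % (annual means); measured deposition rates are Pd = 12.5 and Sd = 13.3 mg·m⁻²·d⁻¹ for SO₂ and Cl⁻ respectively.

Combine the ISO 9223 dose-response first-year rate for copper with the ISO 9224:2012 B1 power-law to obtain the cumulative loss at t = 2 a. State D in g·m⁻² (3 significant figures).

D(2) = 2.71 g·m⁻²

copper: temperature factor f = +0.126·(-16.4) = -2.0664
  sulphur-dioxide contribution → 0.0502 μm/a
  chloride contribution → 0.1404 μm/a
  ⇒ r_corr(copper) = 0.1906 μm/a
ISO 9224: D(t) = r_corr · t^b with b = 0.667 (copper, B1)
  D(2) = 0.1906 × 2^0.667 = 0.1906 × 1.588 = 0.3026 μm
  Mass loss = 0.3026 μm × 8.96 g/cm³ = 2.711 g·m⁻²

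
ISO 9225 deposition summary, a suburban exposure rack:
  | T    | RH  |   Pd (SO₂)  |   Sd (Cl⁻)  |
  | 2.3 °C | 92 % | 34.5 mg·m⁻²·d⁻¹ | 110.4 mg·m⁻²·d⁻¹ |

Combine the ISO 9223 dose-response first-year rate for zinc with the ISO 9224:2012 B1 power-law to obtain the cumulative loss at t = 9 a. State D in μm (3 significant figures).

D(9) = 22.7 μm

zinc: f(T) = +0.038·(T−10) [T≤10 °C] = -0.2926
  Pd branch = 0.0129·Pd^0.44·e^(0.046·RH+f) = 3.148 μm/a
  Cl⁻ term: 0.0175·110.4^0.57·exp(0.008·92+0.085·2.3) = 0.6487
  sum: 3.148 + 0.6487 → r_corr = 3.797 μm/a
Long-term exponent b (ISO 9224 Table 2, B1) = 0.813
  D(9) = 3.797 × 9^0.813 = 3.797 × 5.968 = 22.66 μm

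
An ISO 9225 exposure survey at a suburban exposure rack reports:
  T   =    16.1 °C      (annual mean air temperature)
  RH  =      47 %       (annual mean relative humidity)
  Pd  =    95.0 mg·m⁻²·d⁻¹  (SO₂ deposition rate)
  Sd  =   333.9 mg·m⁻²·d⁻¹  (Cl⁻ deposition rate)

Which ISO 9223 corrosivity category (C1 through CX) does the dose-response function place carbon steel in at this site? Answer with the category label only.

C4

carbon steel: f(T) = -0.054·(T−10) [T>10 °C] = -0.3294
  Pd branch = 1.77·Pd^0.52·e^(0.02·RH+f) = 34.8 μm/a
  Sd branch = 0.102·Sd^0.62·e^(0.033·RH+0.04·T) = 33.61 μm/a
  r_corr = 34.8 + 33.61 = 68.41 μm/a
Category bounds: 50…80 μm/a bracket r_corr ⇒ C4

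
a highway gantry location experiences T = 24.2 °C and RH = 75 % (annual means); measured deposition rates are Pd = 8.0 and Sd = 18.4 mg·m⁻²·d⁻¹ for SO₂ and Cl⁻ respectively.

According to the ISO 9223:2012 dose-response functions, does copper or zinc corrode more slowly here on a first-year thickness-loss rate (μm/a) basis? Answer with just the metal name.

copper: f(T) = -0.080·(T−10) [T>10 °C] = -1.1360
  sulphur-dioxide contribution → 0.244 μm/a
  chloride contribution → 1.096 μm/a
  total first-year rate 1.34 μm/a
zinc: T>10 °C ⇒ hinge -0.071·(24.2−10) = -1.0082
  sulphur-dioxide contribution → 0.3702 μm/a
  chloride contribution → 1.312 μm/a
  ⇒ r_corr(zinc) = 1.682 μm/a
Ordering by μm/a: zinc (1.68) > copper (1.34)

copper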